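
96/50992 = 6/3187 ≈ 0.00188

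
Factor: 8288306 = 2^1 * 13^1 * 318781^1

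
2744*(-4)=-10976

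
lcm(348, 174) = 348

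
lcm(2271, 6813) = 6813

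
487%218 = 51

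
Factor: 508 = 2^2*127^1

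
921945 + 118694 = 1040639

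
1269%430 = 409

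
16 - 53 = -37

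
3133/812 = 3 + 697/812≈3.86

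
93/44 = 2 + 5/44 ≈ 2.11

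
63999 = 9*7111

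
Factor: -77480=-1*2^3*5^1*13^1*149^1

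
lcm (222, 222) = 222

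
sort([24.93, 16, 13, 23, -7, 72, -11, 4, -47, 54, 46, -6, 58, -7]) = [-47, -11, -7, -7, -6, 4, 13, 16, 23, 24.93, 46, 54, 58, 72]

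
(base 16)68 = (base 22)4g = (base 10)104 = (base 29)3h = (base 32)38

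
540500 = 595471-54971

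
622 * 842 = 523724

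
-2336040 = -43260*54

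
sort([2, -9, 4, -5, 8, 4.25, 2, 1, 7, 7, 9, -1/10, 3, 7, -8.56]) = [-9, -8.56, -5, -1/10, 1, 2, 2, 3, 4, 4.25, 7, 7, 7, 8, 9]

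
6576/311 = 21+45/311 ≈ 21.14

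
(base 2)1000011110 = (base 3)202002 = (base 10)542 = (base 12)392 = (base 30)i2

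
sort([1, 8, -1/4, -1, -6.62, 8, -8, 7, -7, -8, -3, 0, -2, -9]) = [-9, -8, -8, -7, -6.62, -3, -2, -1, -1/4, 0, 1, 7, 8, 8]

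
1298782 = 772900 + 525882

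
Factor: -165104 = -1*2^4*17^1*607^1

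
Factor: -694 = -1 * 2^1 * 347^1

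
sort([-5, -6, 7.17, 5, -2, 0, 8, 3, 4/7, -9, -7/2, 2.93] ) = [-9, -6, -5, -7/2, -2, 0, 4/7, 2.93, 3, 5, 7.17, 8] 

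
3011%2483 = 528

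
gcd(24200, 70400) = 2200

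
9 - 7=2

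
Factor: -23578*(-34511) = 2^1*11789^1*34511^1 = 813700358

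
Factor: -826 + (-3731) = -1*3^1*7^2*31^1 = -4557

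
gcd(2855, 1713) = 571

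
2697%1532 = 1165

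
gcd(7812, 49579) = 1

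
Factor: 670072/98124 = 2^1 * 3^(-1) * 37^(-1) * 379^1 = 758/111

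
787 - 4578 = -3791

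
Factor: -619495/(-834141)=3^(-1) * 5^1 * 7^(-1) * 11^(-1) * 19^1 * 23^(-1) * 157^(-1) * 6521^1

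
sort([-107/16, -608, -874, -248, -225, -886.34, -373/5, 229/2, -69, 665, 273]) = [-886.34, -874, -608, -248, -225, -373/5, -69, -107/16, 229/2, 273, 665]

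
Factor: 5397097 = 61^1 * 103^1 * 859^1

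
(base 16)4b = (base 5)300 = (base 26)2n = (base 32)2b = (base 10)75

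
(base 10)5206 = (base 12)301a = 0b1010001010110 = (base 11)3a03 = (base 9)7124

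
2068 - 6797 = -4729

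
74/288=37/144 ≈ 0.257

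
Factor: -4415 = -1 * 5^1 * 883^1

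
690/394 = 1+148/197≈1.75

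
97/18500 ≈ 0.00524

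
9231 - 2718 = 6513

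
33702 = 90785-57083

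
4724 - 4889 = -165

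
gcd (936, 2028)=156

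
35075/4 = 8768+3/4 = 8768.75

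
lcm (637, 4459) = 4459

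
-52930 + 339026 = 286096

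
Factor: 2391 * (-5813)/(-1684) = 2^(-2) * 3^1 * 421^(-1) * 797^1 * 5813^1 = 13898883/1684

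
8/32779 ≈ 0.000244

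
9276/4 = 2319 = 2319.00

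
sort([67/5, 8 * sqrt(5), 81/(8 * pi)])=[81/(8 * pi), 67/5, 8 * sqrt(5)]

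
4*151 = 604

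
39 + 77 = 116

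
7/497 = 1/71 ≈ 0.0141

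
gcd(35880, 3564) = 12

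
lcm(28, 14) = 28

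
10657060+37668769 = 48325829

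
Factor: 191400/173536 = 2^ (-2)*3^1*5^2*17^ (-1) = 75/68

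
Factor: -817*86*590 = -1*2^2*5^1*19^1*43^2*59^1 = -41454580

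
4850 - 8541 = -3691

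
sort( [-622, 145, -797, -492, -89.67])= [-797, -622, -492, -89.67, 145]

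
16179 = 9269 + 6910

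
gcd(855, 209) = 19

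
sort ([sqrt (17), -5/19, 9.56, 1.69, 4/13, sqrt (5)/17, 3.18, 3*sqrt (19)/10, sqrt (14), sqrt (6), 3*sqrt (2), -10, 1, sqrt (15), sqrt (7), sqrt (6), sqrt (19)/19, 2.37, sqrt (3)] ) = [-10, -5/19, sqrt (5)/17, sqrt (19)/19, 4/13, 1, 3*sqrt (19)/10, 1.69, sqrt (3), 2.37, sqrt (6), sqrt (6), sqrt (7), 3.18, sqrt (14), sqrt (15), sqrt (17), 3*sqrt (2), 9.56] 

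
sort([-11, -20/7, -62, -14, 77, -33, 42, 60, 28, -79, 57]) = [-79, -62, -33, -14, -11, -20/7, 28, 42, 57, 60, 77]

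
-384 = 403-787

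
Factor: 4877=4877^1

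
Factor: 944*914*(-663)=-1*2^5*3^1*13^1*17^1*59^1*457^1=-572047008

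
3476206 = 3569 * 974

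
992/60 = 16 + 8/15≈16.53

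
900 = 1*900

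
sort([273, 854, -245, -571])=[-571, -245, 273, 854]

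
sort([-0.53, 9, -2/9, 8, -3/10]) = [-0.53, -3/10, -2/9, 8, 9]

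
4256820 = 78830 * 54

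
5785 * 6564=37972740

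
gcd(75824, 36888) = 8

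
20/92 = 5/23 ≈ 0.217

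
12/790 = 6/395 ≈ 0.0152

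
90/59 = 1+31/59 ≈ 1.53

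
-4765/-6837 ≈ 0.697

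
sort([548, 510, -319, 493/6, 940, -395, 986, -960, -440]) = [-960, -440, -395, -319, 493/6, 510, 548, 940, 986]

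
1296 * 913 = 1183248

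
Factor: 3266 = 2^1*23^1*71^1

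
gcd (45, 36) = 9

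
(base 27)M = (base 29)M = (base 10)22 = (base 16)16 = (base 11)20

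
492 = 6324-5832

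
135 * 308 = 41580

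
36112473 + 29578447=65690920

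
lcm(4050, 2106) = 52650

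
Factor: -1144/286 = -1 * 2^2 = -4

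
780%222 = 114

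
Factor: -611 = -1*13^1*47^1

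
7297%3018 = 1261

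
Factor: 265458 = 2^1*3^1*151^1*293^1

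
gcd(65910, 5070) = 5070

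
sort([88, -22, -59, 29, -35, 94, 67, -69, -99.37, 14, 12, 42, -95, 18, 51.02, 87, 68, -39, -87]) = [-99.37, -95, -87, -69, -59, -39, -35, -22, 12, 14, 18, 29, 42, 51.02, 67, 68, 87, 88, 94]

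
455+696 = 1151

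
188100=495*380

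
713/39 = 18 + 11/39 ≈ 18.28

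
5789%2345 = 1099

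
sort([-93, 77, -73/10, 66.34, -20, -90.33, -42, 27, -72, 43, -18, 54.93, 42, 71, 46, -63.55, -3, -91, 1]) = [-93, -91, -90.33, -72, -63.55, -42, -20, -18, -73/10, -3, 1, 27, 42, 43, 46, 54.93, 66.34, 71, 77]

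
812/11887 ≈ 0.0683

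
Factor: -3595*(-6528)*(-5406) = -1*2^8*3^2*5^1*17^2*53^1*719^1 = -126868872960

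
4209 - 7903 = -3694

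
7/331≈0.0211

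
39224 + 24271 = 63495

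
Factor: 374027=151^1*2477^1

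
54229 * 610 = 33079690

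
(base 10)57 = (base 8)71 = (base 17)36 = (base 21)2f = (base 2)111001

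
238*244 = 58072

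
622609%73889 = 31497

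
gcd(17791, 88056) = 1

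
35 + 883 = 918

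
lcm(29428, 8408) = 58856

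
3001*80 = 240080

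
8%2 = 0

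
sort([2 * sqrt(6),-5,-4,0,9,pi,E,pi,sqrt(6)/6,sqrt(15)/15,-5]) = [-5,-5,-4,0,sqrt(15)/15,sqrt(6)/6,E,pi,pi,2 * sqrt(6),9]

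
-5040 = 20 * (-252)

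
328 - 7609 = -7281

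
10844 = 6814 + 4030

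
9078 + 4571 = 13649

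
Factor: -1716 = -1 * 2^2 * 3^1 * 11^1 * 13^1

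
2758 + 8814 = 11572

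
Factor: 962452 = 2^2 * 29^1 * 8297^1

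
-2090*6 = -12540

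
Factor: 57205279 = 59^1*521^1*1861^1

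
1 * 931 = 931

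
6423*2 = 12846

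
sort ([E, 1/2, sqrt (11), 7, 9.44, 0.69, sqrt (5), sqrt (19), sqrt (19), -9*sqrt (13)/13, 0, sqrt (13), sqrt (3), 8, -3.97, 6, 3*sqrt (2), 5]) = [-3.97, -9*sqrt (13)/13, 0, 1/2, 0.69, sqrt (3), sqrt (5), E, sqrt (11), sqrt (13), 3*sqrt (2), sqrt (19), sqrt (19), 5, 6, 7, 8, 9.44]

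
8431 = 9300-869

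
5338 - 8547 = -3209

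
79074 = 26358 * 3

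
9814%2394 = 238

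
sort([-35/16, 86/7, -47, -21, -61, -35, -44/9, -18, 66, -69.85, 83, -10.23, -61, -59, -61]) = [-69.85, -61, -61, -61, -59, -47, -35, -21, -18, -10.23, -44/9, -35/16, 86/7, 66, 83]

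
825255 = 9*91695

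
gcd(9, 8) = 1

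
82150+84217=166367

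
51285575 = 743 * 69025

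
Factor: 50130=2^1 * 3^2 * 5^1 * 557^1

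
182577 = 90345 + 92232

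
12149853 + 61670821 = 73820674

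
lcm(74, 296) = 296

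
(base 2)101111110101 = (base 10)3061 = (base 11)2333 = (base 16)bf5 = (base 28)3p9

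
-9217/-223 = 41+74/223 ≈ 41.33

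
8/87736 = 1/10967≈0.0000912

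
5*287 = 1435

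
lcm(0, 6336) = 0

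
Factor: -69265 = -1*5^1*7^1*1979^1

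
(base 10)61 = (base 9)67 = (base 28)25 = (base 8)75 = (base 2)111101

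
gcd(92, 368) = 92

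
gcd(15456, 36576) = 96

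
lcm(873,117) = 11349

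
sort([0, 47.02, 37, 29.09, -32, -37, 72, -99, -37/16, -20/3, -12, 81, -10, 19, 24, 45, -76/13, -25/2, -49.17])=[-99, -49.17, -37, -32, -25/2, -12, -10, -20/3, -76/13, -37/16, 0, 19, 24, 29.09, 37, 45, 47.02, 72, 81]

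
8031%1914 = 375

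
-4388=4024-8412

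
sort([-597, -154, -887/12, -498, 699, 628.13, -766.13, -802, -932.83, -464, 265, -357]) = [-932.83, -802, -766.13, -597, -498, -464, -357, -154, -887/12, 265, 628.13, 699]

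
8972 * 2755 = 24717860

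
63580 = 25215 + 38365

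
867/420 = 289/140 ≈ 2.06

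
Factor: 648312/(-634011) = -1*2^3*7^(-1)*17^1*19^(-1) = -136/133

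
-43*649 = -27907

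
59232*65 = 3850080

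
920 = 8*115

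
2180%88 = 68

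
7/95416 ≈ 0.0000734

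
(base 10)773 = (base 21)1fh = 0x305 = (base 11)643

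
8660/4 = 2165 = 2165.00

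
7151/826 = 8+543/826 ≈ 8.66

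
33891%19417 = 14474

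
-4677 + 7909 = 3232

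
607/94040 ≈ 0.00645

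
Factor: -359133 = -1*3^1*59^1*2029^1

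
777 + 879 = 1656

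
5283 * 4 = 21132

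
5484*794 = 4354296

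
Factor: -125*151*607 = -1*5^3*151^1*607^1 = -11457125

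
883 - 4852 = -3969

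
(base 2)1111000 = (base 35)3f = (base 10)120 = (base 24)50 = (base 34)3i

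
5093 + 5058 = 10151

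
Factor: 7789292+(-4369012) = 2^3 * 5^1 * 37^1 * 2311^1 = 3420280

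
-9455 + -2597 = -12052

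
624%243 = 138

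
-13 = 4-17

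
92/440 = 23/110 ≈ 0.209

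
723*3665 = 2649795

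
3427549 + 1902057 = 5329606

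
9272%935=857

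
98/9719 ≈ 0.0101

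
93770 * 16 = 1500320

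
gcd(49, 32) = 1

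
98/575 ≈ 0.170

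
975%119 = 23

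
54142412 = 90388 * 599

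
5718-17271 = -11553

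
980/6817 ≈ 0.144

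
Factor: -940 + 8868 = 2^3*991^1 = 7928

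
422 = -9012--9434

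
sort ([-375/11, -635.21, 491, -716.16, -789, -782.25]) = [-789, -782.25, -716.16, -635.21, -375/11, 491]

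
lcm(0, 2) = 0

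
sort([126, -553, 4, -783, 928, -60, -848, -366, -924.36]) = [-924.36, -848, -783, -553, -366, -60, 4, 126, 928]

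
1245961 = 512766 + 733195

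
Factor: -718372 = -1 * 2^2 * 179593^1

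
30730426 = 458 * 67097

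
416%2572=416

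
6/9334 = 3/4667 ≈ 0.000643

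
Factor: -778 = -1*2^1*389^1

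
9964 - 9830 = 134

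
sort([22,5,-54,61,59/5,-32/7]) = [-54,-32/7,5,59/5,22,61]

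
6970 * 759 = 5290230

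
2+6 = 8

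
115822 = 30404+85418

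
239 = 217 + 22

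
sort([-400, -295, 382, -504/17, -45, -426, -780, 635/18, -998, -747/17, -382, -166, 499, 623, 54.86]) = [-998, -780, -426, -400, -382, -295, -166, -45, -747/17, -504/17, 635/18, 54.86, 382, 499, 623]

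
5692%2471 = 750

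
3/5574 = 1/1858 ≈ 0.000538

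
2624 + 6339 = 8963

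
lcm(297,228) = 22572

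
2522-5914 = -3392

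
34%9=7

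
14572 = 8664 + 5908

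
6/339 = 2/113 ≈ 0.0177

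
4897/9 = 544 + 1/9 ≈ 544.11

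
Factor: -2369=-1 * 23^1 * 103^1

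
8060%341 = 217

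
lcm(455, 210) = 2730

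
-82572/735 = -112-12/35 ≈ -112.34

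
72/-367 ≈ -0.196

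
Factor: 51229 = 51229^1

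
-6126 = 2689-8815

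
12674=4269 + 8405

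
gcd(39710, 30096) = 418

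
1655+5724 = 7379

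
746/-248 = -3 - 1/124≈-3.01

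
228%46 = 44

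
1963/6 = 327 + 1/6 ≈ 327.17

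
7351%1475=1451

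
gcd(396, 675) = 9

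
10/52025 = 2/10405 ≈ 0.000192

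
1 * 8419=8419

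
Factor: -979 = -1 * 11^1 * 89^1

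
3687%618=597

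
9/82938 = 3/27646 ≈ 0.000109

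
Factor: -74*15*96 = -1*2^6*3^2*5^1*37^1 = -106560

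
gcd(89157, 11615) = 1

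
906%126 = 24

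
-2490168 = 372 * (-6694)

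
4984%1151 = 380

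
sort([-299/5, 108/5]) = [-299/5, 108/5]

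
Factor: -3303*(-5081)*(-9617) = -1*3^2*59^1*163^1*367^1*5081^1 = -161397716031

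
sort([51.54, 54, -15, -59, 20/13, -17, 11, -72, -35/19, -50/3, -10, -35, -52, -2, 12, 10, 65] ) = [-72, -59, -52, -35, -17, -50/3, -15, -10, -2, -35/19, 20/13, 10, 11, 12, 51.54, 54, 65] 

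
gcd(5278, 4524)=754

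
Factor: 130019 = 23^1*5653^1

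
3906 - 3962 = -56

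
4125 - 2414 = 1711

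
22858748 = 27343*836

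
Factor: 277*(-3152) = -1*2^4*197^1*277^1 = -873104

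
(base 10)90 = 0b1011010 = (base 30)30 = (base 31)2s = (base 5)330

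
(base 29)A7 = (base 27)B0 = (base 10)297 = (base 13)19B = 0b100101001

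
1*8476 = 8476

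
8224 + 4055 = 12279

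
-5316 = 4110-9426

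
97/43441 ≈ 0.00223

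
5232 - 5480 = -248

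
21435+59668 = 81103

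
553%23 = 1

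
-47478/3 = -15826 = -15826.00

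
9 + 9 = 18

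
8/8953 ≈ 0.000894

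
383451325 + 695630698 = 1079082023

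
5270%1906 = 1458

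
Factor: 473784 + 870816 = 2^3*3^4*5^2*83^1 = 1344600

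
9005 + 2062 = 11067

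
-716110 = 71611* (-10)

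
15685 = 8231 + 7454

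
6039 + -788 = 5251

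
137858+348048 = 485906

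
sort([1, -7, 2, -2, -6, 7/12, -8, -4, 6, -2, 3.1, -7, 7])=[-8, -7, -7, -6, -4, -2, -2, 7/12, 1, 2, 3.1, 6, 7]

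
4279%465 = 94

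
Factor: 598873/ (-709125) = -1 * 3^ (-1) * 5^ (-3) * 11^1 * 31^ (-1) * 61^ (-1) * 54443^1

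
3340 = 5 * 668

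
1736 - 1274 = 462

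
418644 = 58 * 7218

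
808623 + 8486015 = 9294638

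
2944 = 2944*1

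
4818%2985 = 1833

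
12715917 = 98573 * 129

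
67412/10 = 6741 + 1/5 = 6741.20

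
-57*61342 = -3496494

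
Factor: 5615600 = 2^4 * 5^2 * 101^1 * 139^1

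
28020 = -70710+98730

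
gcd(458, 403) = 1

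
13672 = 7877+5795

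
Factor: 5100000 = 2^5*3^1*5^5*17^1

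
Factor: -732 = -1 * 2^2 * 3^1 * 61^1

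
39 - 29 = 10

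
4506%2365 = 2141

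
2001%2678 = 2001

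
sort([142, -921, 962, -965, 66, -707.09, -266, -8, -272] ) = [-965, -921, -707.09, -272, -266, -8, 66, 142, 962] 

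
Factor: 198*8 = 2^4*3^2*11^1 = 1584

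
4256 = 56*76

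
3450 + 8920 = 12370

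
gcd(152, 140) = 4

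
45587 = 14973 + 30614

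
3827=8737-4910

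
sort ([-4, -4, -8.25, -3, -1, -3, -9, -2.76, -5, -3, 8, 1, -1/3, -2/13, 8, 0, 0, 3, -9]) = [-9, -9, -8.25, -5, -4, -4, -3, -3, -3, -2.76, -1, -1/3, -2/13, 0, 0, 1, 3, 8, 8]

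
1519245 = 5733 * 265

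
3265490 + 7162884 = 10428374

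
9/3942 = 1/438 ≈ 0.00228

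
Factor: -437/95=-1 * 5^(-1) * 23^1=-23/5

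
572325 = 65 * 8805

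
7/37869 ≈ 0.000185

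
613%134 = 77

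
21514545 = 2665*8073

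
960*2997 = 2877120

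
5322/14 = 380 + 1/7 ≈ 380.14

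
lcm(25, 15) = 75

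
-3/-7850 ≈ 0.000382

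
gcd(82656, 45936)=144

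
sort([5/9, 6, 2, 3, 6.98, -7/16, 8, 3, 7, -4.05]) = [-4.05, -7/16, 5/9, 2, 3, 3, 6, 6.98, 7, 8]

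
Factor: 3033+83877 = 2^1*3^1*5^1*2897^1 = 86910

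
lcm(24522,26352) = 1765584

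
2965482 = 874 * 3393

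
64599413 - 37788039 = 26811374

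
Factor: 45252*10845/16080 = 2^(-2)*3^4*67^(-1)*241^1*419^1 = 8179299/268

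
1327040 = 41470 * 32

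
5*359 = 1795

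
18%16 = 2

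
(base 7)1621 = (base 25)112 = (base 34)j6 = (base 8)1214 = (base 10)652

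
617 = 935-318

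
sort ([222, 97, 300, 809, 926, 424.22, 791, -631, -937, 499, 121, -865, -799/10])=[-937, -865, -631, -799/10, 97, 121, 222, 300, 424.22, 499, 791, 809, 926]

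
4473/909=497/101 ≈ 4.92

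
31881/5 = 6376 + 1/5 = 6376.20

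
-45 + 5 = -40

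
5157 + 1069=6226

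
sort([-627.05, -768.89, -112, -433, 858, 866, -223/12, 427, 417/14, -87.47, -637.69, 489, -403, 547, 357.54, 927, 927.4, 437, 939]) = [-768.89, -637.69, -627.05, -433, -403, -112, -87.47, -223/12, 417/14, 357.54, 427, 437, 489, 547, 858, 866, 927, 927.4, 939]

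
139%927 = 139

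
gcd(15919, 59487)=1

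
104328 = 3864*27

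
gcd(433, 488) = 1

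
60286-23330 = 36956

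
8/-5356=-2/1339 ≈ -0.00149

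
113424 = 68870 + 44554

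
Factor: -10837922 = -1 * 2^1 * 23^1 * 235607^1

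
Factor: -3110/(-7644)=2^(-1) * 3^(-1) * 5^1 * 7^(-2) * 13^(-1) * 311^1=1555/3822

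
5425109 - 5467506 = -42397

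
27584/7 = 3940 + 4/7 ≈ 3940.57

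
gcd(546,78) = 78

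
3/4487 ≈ 0.000669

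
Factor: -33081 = -1 * 3^1 * 11027^1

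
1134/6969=378/2323 ≈ 0.163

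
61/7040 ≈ 0.00866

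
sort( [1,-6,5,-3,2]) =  [-6,-3,1,2,5]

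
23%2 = 1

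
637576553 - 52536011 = 585040542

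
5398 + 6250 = 11648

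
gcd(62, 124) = 62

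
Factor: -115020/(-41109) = 2^2*3^3*5^1*193^(-1) = 540/193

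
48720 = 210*232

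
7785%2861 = 2063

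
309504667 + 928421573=1237926240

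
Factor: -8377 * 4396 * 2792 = -1 * 2^5 * 7^1 * 157^1 * 349^1 * 8377^1 = -102816215264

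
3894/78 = 49 + 12/13 ≈ 49.92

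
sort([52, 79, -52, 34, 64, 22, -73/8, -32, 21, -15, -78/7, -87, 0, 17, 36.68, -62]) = [-87, -62, -52, -32, -15, -78/7, -73/8, 0, 17, 21, 22, 34, 36.68, 52, 64, 79]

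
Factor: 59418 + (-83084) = -1 * 2^1 * 11833^1 = -23666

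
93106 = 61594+31512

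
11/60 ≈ 0.183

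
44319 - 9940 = 34379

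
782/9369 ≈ 0.0835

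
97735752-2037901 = 95697851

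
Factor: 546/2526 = 7^1*13^1*421^(-1) = 91/421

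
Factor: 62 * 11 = 2^1 * 11^1 * 31^1 = 682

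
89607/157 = 570 + 117/157 ≈ 570.75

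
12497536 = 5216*2396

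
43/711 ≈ 0.0605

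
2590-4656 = -2066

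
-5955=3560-9515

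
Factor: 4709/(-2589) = -1*3^(-1)*17^1*277^1*863^(-1)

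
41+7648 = 7689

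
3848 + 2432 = 6280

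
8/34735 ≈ 0.000230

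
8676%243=171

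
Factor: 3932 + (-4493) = -1*3^1*11^1*17^1 = -561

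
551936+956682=1508618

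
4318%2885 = 1433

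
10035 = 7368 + 2667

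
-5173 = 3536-8709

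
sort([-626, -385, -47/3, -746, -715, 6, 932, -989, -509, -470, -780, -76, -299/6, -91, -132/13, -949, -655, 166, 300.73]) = [-989, -949, -780, -746, -715, -655, -626, -509, -470, -385, -91, -76, -299/6, -47/3, -132/13, 6, 166, 300.73, 932]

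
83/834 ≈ 0.0995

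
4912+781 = 5693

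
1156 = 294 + 862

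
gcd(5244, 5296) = 4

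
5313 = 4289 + 1024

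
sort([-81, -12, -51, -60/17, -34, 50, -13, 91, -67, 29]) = [-81, -67, -51, -34, -13, -12, -60/17, 29, 50, 91]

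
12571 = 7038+5533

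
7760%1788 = 608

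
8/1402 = 4/701 ≈ 0.00571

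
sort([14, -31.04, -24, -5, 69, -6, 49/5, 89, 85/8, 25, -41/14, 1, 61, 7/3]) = [-31.04, -24, -6, -5, -41/14, 1, 7/3, 49/5, 85/8, 14, 25, 61, 69, 89]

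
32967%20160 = 12807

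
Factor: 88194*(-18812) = -1*2^3*3^1*4703^1*14699^1 = -1659105528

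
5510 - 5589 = -79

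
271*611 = 165581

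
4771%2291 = 189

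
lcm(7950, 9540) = 47700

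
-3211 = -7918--4707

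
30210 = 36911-6701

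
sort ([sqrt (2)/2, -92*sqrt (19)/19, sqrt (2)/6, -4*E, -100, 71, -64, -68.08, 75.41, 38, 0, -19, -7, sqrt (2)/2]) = [-100, -68.08, -64, -92*sqrt (19)/19, -19, -4*E, -7, 0, sqrt (2)/6, sqrt (2)/2, sqrt (2)/2, 38, 71, 75.41]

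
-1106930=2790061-3896991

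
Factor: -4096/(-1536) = 2^3 * 3^(-1) = 8/3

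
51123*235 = 12013905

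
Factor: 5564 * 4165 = 2^2 * 5^1 * 7^2 * 13^1 * 17^1 * 107^1 = 23174060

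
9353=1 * 9353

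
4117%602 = 505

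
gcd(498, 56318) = 2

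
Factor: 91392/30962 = 2^7*3^1*7^1*17^1*113^(-1)*137^(-1) = 45696/15481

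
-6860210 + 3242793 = -3617417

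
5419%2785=2634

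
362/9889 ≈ 0.0366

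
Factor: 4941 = 3^4*61^1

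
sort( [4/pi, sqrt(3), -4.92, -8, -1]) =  [-8, -4.92, -1, 4/pi, sqrt(3)]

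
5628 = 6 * 938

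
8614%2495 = 1129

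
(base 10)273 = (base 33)89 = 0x111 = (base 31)8p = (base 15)133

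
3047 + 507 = 3554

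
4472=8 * 559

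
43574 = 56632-13058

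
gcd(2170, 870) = 10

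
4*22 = 88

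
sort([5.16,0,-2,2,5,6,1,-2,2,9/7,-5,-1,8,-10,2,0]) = [-10,-5,-2,-2,-1,0,0,1,9/7,2,2,2,5,5.16,6,8]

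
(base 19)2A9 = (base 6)4133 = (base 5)12141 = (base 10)921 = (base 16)399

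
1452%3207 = 1452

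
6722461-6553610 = 168851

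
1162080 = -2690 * (-432) 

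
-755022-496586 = -1251608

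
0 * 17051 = 0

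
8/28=2/7 ≈ 0.286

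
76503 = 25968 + 50535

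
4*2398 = 9592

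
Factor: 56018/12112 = 2^(-3) * 37^1 = 37/8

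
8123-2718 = 5405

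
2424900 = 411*5900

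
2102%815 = 472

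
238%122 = 116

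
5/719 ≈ 0.00695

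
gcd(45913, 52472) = 6559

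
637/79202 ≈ 0.00804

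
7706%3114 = 1478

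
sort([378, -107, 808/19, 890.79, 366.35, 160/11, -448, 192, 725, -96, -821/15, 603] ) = [-448, -107, -96, -821/15, 160/11, 808/19, 192, 366.35, 378, 603, 725, 890.79] 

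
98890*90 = 8900100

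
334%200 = 134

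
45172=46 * 982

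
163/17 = 9 + 10/17 ≈ 9.59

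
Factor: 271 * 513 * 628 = 2^2 * 3^3 * 19^1 * 157^1 * 271^1 = 87306444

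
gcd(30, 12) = 6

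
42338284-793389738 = -751051454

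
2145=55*39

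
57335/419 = 136 + 351/419 ≈ 136.84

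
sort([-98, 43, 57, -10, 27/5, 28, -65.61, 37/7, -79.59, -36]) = [-98, -79.59, -65.61, -36, -10, 37/7, 27/5, 28, 43, 57]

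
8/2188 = 2/547 ≈ 0.00366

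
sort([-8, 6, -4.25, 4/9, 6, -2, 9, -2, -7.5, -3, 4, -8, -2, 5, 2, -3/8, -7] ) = [-8, -8, -7.5, -7, -4.25, -3, -2, -2, -2, -3/8, 4/9, 2, 4, 5, 6, 6, 9] 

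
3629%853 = 217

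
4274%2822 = 1452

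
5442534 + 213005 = 5655539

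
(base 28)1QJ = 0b10111111011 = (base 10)1531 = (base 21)39J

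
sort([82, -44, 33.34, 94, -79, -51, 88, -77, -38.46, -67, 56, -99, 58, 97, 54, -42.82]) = [-99, -79, -77, -67, -51, -44, -42.82, -38.46, 33.34, 54, 56, 58, 82, 88, 94, 97]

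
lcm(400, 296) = 14800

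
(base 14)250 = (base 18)17c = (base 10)462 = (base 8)716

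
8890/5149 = 1 + 3741/5149 ≈ 1.73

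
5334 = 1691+3643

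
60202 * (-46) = -2769292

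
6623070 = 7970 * 831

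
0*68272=0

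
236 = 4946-4710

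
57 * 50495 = 2878215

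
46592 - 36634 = 9958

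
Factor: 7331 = 7331^1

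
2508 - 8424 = -5916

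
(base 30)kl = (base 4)21231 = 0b1001101101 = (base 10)621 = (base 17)229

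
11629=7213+4416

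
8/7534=4/3767 ≈ 0.00106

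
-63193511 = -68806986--5613475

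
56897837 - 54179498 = 2718339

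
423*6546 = 2768958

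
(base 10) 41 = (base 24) 1h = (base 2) 101001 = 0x29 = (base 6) 105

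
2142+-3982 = -1840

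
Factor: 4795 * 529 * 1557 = 3^2 * 5^1 * 7^1 * 23^2 * 137^1 * 173^1 = 3949416135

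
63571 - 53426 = 10145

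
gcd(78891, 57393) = 3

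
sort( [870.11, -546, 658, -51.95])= [-546, -51.95, 658, 870.11]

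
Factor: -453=-1*3^1*151^1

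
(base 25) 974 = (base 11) 43a7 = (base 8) 13254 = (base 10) 5804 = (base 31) 617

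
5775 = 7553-1778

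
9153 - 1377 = 7776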